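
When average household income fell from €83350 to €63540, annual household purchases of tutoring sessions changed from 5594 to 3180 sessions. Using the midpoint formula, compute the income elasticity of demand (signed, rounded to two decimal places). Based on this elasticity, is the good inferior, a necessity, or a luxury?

2.04; luxury

%ΔQ = (3180 − 5594)/[( 5594 + 3180)/2] = -2414/4387 = -0.550262…
%ΔIncome = (63540 − 83350)/[( 83350 + 63540)/2] = -19810/73445 = -0.269725…
E_income = (-2414/4387) / (-19810/73445) = 2.0400…
E_income > 1 ⇒ normal good, luxury.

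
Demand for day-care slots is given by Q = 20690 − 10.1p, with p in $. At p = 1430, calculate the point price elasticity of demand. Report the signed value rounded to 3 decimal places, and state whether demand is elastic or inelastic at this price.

-2.312; elastic

dQ/dp = −10.1. At p = 1430, Q = 20690 − 10.1(1430) = 6247.
Ed = (dQ/dp)·(p/Q) = −10.1 × (1430/6247) = -2.31198…
|Ed| = 2.312 > 1, so demand is elastic.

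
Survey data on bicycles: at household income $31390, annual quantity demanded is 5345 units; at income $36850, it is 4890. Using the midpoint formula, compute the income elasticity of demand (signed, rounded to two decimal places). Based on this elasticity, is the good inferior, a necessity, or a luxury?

%ΔQ = (4890 − 5345)/[( 5345 + 4890)/2] = -455/5117.5 = -0.088910…
%ΔIncome = (36850 − 31390)/[( 31390 + 36850)/2] = 5460/34120 = 0.160023…
E_income = (-455/5117.5) / (5460/34120) = -0.5556…
E_income < 0 ⇒ inferior good.

-0.56; inferior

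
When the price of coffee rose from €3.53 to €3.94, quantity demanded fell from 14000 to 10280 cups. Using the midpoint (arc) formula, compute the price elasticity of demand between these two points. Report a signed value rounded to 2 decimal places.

%ΔQ = (10280 − 14000) / [(14000 + 10280)/2] = -3720/12140 = -0.306425…
%ΔP = (3.94 − 3.53) / [(3.53 + 3.94)/2] = 0.41/3.735 = 0.109772…
Arc Ed = %ΔQ / %ΔP = (-3720/12140) / (0.41/3.735) = -2.7914…

-2.79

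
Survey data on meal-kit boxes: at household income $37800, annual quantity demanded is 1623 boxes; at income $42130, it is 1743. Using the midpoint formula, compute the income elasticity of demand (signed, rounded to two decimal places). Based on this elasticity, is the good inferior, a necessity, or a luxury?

0.66; necessity

%ΔQ = (1743 − 1623)/[( 1623 + 1743)/2] = 120/1683 = 0.071301…
%ΔIncome = (42130 − 37800)/[( 37800 + 42130)/2] = 4330/39965 = 0.108344…
E_income = (120/1683) / (4330/39965) = 0.6580…
0 < E_income < 1 ⇒ normal good, necessity.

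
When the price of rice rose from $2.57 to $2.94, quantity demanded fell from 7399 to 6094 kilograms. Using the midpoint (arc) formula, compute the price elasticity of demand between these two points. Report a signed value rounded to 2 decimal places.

-1.44

%ΔQ = (6094 − 7399) / [(7399 + 6094)/2] = -1305/6746.5 = -0.193433…
%ΔP = (2.94 − 2.57) / [(2.57 + 2.94)/2] = 0.37/2.755 = 0.134301…
Arc Ed = %ΔQ / %ΔP = (-1305/6746.5) / (0.37/2.755) = -1.4402…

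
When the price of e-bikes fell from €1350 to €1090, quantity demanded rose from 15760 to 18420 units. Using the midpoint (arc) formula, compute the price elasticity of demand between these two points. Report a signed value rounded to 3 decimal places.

-0.730

%ΔQ = (18420 − 15760) / [(15760 + 18420)/2] = 2660/17090 = 0.155646…
%ΔP = (1090 − 1350) / [(1350 + 1090)/2] = -260/1220 = -0.213114…
Arc Ed = %ΔQ / %ΔP = (2660/17090) / (-260/1220) = -0.73034…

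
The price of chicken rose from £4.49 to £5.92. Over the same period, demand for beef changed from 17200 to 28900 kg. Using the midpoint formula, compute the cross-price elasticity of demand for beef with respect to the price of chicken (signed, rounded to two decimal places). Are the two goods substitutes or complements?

1.85; substitutes

%ΔQ_{beef} = (28900 − 17200)/avg = 11700/23050 = 0.507592…
%ΔP_{chicken} = (5.92 − 4.49)/avg = 1.43/5.205 = 0.274735…
E_cross = (11700/23050) / (1.43/5.205) = 1.8475…
E_cross > 0 ⇒ the goods are substitutes.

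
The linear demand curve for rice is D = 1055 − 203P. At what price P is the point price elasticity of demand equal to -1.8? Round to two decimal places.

Ed = −203P/(1055 − 203P). Set this equal to -1.8:
203P = 1.8·(1055 − 203P) ⇒ 203P(1 + 1.8) = 1.8·1055
P = 1.8·1055 / (203·2.8) = 3.3409…

3.34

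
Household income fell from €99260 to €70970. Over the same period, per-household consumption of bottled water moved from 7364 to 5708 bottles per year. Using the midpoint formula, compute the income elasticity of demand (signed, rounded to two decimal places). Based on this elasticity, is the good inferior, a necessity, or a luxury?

%ΔQ = (5708 − 7364)/[( 7364 + 5708)/2] = -1656/6536 = -0.253365…
%ΔIncome = (70970 − 99260)/[( 99260 + 70970)/2] = -28290/85115 = -0.332373…
E_income = (-1656/6536) / (-28290/85115) = 0.7622…
0 < E_income < 1 ⇒ normal good, necessity.

0.76; necessity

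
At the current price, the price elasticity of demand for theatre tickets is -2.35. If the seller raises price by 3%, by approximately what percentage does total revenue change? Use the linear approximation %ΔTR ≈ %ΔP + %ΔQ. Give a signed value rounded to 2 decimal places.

%ΔQ ≈ Ed × %ΔP = (-2.35) × (+3%) = -7.0500%
%ΔTR ≈ %ΔP + %ΔQ = (+3%) + (-7.0500%) = -4.0500%

-4.05%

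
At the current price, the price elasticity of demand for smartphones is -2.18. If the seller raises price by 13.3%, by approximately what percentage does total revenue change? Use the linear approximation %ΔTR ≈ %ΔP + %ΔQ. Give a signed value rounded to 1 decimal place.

-15.7%

%ΔQ ≈ Ed × %ΔP = (-2.18) × (+13.3%) = -28.9940%
%ΔTR ≈ %ΔP + %ΔQ = (+13.3%) + (-28.9940%) = -15.6940%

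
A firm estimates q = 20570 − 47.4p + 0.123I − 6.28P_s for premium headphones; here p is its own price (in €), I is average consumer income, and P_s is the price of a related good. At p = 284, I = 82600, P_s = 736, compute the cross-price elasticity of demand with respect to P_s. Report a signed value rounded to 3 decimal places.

-0.365

At the given values, q = 20570 − 47.4(284) + 0.123(82600) − 6.28(736) = 12646.12.
∂q/∂P_s = -6.28.
E = (-6.28) × (736/12646.12) = -0.36549…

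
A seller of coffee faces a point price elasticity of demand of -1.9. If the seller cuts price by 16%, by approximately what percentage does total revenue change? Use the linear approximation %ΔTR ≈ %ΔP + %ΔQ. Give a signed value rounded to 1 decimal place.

%ΔQ ≈ Ed × %ΔP = (-1.9) × (-16%) = +30.4000%
%ΔTR ≈ %ΔP + %ΔQ = (-16%) + (+30.4000%) = +14.4000%

+14.4%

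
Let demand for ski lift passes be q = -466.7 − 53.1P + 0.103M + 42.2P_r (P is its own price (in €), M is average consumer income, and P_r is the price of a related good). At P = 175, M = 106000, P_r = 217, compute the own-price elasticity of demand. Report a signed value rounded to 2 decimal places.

-0.90

At the given values, q = -466.7 − 53.1(175) + 0.103(106000) + 42.2(217) = 10316.2.
∂q/∂P = −53.1.
E = (-53.1) × (175/10316.2) = -0.9007…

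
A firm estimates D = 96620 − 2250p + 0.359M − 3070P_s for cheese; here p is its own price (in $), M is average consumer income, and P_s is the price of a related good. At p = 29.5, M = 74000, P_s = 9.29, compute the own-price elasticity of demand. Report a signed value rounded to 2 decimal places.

At the given values, D = 96620 − 2250(29.5) + 0.359(74000) − 3070(9.29) = 28290.7.
∂D/∂p = −2250.
E = (-2250) × (29.5/28290.7) = -2.3461…

-2.35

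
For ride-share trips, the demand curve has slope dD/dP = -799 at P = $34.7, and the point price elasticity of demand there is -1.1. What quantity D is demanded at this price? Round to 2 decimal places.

Ed = (dD/dP)·(P/D) ⇒ D = (dD/dP)·P/Ed = (-799)·34.7/(-1.1) = 25204.8181…

25204.82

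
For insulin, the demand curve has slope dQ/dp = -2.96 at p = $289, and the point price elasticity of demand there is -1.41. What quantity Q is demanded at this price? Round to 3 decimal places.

606.695

Ed = (dQ/dp)·(p/Q) ⇒ Q = (dQ/dp)·p/Ed = (-2.96)·289/(-1.41) = 606.69503…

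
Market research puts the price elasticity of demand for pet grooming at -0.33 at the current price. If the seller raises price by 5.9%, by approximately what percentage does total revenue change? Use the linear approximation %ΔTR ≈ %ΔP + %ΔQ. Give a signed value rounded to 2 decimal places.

%ΔQ ≈ Ed × %ΔP = (-0.33) × (+5.9%) = -1.9470%
%ΔTR ≈ %ΔP + %ΔQ = (+5.9%) + (-1.9470%) = +3.9530%

+3.95%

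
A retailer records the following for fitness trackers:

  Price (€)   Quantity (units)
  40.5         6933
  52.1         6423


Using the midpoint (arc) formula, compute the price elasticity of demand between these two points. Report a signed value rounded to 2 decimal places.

%ΔQ = (6423 − 6933) / [(6933 + 6423)/2] = -510/6678 = -0.076370…
%ΔP = (52.1 − 40.5) / [(40.5 + 52.1)/2] = 11.6/46.3 = 0.250539…
Arc Ed = %ΔQ / %ΔP = (-510/6678) / (11.6/46.3) = -0.3048…

-0.30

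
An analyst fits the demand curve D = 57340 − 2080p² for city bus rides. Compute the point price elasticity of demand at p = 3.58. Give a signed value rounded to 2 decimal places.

-1.74

dD/dp = −2·2080·p = -14892.8. At p = 3.58, D = 30681.888.
Ed = (dD/dp)·(p/D) = (-14892.8) × (3.58/30681.888) = -1.7377…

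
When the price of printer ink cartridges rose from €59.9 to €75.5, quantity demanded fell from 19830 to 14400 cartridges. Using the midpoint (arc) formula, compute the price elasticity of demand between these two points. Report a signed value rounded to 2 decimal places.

-1.38

%ΔQ = (14400 − 19830) / [(19830 + 14400)/2] = -5430/17115 = -0.317265…
%ΔP = (75.5 − 59.9) / [(59.9 + 75.5)/2] = 15.6/67.7 = 0.230428…
Arc Ed = %ΔQ / %ΔP = (-5430/17115) / (15.6/67.7) = -1.3768…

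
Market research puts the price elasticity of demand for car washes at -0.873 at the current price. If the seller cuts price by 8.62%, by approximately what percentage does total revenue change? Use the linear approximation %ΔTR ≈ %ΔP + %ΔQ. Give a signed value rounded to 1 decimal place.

-1.1%

%ΔQ ≈ Ed × %ΔP = (-0.873) × (-8.62%) = +7.5253%
%ΔTR ≈ %ΔP + %ΔQ = (-8.62%) + (+7.5253%) = -1.0947%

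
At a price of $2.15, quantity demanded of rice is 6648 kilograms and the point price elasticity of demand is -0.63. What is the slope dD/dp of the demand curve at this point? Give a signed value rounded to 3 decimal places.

-1948.019

Ed = (dD/dp)·(p/D) ⇒ dD/dp = Ed·D/p = (-0.63)·6648/2.15 = -1948.01860…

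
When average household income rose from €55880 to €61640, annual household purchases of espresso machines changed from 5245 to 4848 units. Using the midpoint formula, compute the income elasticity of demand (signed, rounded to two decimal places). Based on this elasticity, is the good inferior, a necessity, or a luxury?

%ΔQ = (4848 − 5245)/[( 5245 + 4848)/2] = -397/5046.5 = -0.078668…
%ΔIncome = (61640 − 55880)/[( 55880 + 61640)/2] = 5760/58760 = 0.098025…
E_income = (-397/5046.5) / (5760/58760) = -0.8025…
E_income < 0 ⇒ inferior good.

-0.80; inferior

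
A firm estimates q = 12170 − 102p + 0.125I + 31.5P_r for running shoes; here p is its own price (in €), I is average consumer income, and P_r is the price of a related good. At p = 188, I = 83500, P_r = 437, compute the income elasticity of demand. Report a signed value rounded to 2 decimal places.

At the given values, q = 12170 − 102(188) + 0.125(83500) + 31.5(437) = 17197.
∂q/∂I = 0.125.
E = (0.125) × (83500/17197) = 0.6069…

0.61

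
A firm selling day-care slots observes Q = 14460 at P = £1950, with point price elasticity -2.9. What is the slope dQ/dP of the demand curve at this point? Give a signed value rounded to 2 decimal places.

-21.50

Ed = (dQ/dP)·(P/Q) ⇒ dQ/dP = Ed·Q/P = (-2.9)·14460/1950 = -21.5046…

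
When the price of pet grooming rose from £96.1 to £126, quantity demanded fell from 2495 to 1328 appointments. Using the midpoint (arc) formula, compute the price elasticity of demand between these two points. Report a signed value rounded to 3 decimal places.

%ΔQ = (1328 − 2495) / [(2495 + 1328)/2] = -1167/1911.5 = -0.610515…
%ΔP = (126 − 96.1) / [(96.1 + 126)/2] = 29.9/111.05 = 0.269248…
Arc Ed = %ΔQ / %ΔP = (-1167/1911.5) / (29.9/111.05) = -2.26748…

-2.267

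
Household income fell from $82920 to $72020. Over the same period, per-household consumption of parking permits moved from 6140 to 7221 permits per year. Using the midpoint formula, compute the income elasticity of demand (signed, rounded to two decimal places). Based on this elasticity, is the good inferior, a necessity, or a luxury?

-1.15; inferior

%ΔQ = (7221 − 6140)/[( 6140 + 7221)/2] = 1081/6680.5 = 0.161814…
%ΔIncome = (72020 − 82920)/[( 82920 + 72020)/2] = -10900/77470 = -0.140699…
E_income = (1081/6680.5) / (-10900/77470) = -1.1500…
E_income < 0 ⇒ inferior good.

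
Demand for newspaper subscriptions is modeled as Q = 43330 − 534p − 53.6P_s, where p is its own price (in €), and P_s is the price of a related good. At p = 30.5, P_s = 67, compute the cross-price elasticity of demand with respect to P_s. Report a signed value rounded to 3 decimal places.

-0.153

At the given values, Q = 43330 − 534(30.5) − 53.6(67) = 23451.8.
∂Q/∂P_s = -53.6.
E = (-53.6) × (67/23451.8) = -0.15313…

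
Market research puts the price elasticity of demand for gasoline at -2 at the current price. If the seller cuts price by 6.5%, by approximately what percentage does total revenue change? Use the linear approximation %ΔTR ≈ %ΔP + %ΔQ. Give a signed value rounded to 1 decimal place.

+6.5%

%ΔQ ≈ Ed × %ΔP = (-2) × (-6.5%) = +13.0000%
%ΔTR ≈ %ΔP + %ΔQ = (-6.5%) + (+13.0000%) = +6.5000%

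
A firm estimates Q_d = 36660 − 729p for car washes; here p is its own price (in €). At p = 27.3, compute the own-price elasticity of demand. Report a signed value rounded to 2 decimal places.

At the given values, Q_d = 36660 − 729(27.3) = 16758.3.
∂Q_d/∂p = −729.
E = (-729) × (27.3/16758.3) = -1.1875…

-1.19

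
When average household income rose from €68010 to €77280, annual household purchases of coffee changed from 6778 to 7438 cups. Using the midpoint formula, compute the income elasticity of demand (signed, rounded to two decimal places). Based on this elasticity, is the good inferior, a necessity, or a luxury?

%ΔQ = (7438 − 6778)/[( 6778 + 7438)/2] = 660/7108 = 0.092853…
%ΔIncome = (77280 − 68010)/[( 68010 + 77280)/2] = 9270/72645 = 0.127606…
E_income = (660/7108) / (9270/72645) = 0.7276…
0 < E_income < 1 ⇒ normal good, necessity.

0.73; necessity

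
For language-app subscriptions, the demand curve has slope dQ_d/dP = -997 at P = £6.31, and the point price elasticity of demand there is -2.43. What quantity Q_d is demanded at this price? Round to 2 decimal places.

Ed = (dQ_d/dP)·(P/Q_d) ⇒ Q_d = (dQ_d/dP)·P/Ed = (-997)·6.31/(-2.43) = 2588.9176…

2588.92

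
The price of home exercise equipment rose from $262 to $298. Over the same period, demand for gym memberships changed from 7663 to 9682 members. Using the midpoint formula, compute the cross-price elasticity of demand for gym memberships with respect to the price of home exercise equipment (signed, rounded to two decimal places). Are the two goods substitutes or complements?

1.81; substitutes

%ΔQ_{gym memberships} = (9682 − 7663)/avg = 2019/8672.5 = 0.232804…
%ΔP_{home exercise equipment} = (298 − 262)/avg = 36/280 = 0.128571…
E_cross = (2019/8672.5) / (36/280) = 1.8107…
E_cross > 0 ⇒ the goods are substitutes.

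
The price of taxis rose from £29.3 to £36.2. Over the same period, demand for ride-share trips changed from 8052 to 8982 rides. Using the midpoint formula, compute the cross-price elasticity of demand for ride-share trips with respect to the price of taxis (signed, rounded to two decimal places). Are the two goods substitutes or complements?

%ΔQ_{ride-share trips} = (8982 − 8052)/avg = 930/8517 = 0.109193…
%ΔP_{taxis} = (36.2 − 29.3)/avg = 6.9/32.75 = 0.210687…
E_cross = (930/8517) / (6.9/32.75) = 0.5182…
E_cross > 0 ⇒ the goods are substitutes.

0.52; substitutes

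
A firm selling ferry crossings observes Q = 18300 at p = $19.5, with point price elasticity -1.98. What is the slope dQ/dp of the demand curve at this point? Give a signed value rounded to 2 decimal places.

-1858.15

Ed = (dQ/dp)·(p/Q) ⇒ dQ/dp = Ed·Q/p = (-1.98)·18300/19.5 = -1858.1538…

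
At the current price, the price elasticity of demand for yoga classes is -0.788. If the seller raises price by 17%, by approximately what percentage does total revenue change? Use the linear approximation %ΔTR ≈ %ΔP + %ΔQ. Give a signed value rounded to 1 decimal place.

%ΔQ ≈ Ed × %ΔP = (-0.788) × (+17%) = -13.3960%
%ΔTR ≈ %ΔP + %ΔQ = (+17%) + (-13.3960%) = +3.6040%

+3.6%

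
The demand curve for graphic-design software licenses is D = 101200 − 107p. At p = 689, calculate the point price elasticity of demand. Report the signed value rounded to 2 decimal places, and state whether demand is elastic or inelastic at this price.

-2.68; elastic

dD/dp = −107. At p = 689, D = 101200 − 107(689) = 27477.
Ed = (dD/dp)·(p/D) = −107 × (689/27477) = -2.6830…
|Ed| = 2.68 > 1, so demand is elastic.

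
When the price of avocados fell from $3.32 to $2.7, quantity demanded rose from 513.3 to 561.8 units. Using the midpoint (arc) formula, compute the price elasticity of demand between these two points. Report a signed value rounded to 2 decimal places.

-0.44

%ΔQ = (561.8 − 513.3) / [(513.3 + 561.8)/2] = 48.5/537.55 = 0.090224…
%ΔP = (2.7 − 3.32) / [(3.32 + 2.7)/2] = -0.62/3.01 = -0.205980…
Arc Ed = %ΔQ / %ΔP = (48.5/537.55) / (-0.62/3.01) = -0.4380…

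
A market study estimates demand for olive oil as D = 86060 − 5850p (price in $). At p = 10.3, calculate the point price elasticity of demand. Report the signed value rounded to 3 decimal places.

-2.335

dD/dp = −5850. At p = 10.3, D = 86060 − 5850(10.3) = 25805.
Ed = (dD/dp)·(p/D) = −5850 × (10.3/25805) = -2.33501…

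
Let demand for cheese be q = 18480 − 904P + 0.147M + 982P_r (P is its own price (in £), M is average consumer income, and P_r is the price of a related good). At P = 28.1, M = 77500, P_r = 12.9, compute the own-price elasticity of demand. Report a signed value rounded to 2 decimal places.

-1.48

At the given values, q = 18480 − 904(28.1) + 0.147(77500) + 982(12.9) = 17137.9.
∂q/∂P = −904.
E = (-904) × (28.1/17137.9) = -1.4822…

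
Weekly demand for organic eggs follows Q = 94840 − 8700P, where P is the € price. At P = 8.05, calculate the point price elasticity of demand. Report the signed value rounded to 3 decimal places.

-2.823

dQ/dP = −8700. At P = 8.05, Q = 94840 − 8700(8.05) = 24805.
Ed = (dQ/dP)·(P/Q) = −8700 × (8.05/24805) = -2.82342…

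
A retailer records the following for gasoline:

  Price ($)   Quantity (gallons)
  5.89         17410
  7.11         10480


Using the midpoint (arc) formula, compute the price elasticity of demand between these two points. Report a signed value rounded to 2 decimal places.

%ΔQ = (10480 − 17410) / [(17410 + 10480)/2] = -6930/13945 = -0.496952…
%ΔP = (7.11 − 5.89) / [(5.89 + 7.11)/2] = 1.22/6.5 = 0.187692…
Arc Ed = %ΔQ / %ΔP = (-6930/13945) / (1.22/6.5) = -2.6476…

-2.65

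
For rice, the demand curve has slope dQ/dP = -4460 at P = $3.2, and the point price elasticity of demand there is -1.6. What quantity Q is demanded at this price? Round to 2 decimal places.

8920.00

Ed = (dQ/dP)·(P/Q) ⇒ Q = (dQ/dP)·P/Ed = (-4460)·3.2/(-1.6) = 8920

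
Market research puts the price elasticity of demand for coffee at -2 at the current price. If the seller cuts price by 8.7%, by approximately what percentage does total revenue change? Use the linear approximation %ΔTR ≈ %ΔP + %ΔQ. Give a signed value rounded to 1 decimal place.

%ΔQ ≈ Ed × %ΔP = (-2) × (-8.7%) = +17.4000%
%ΔTR ≈ %ΔP + %ΔQ = (-8.7%) + (+17.4000%) = +8.7000%

+8.7%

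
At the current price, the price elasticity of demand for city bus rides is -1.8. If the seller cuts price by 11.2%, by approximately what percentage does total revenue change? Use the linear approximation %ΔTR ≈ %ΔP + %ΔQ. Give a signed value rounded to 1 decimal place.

%ΔQ ≈ Ed × %ΔP = (-1.8) × (-11.2%) = +20.1600%
%ΔTR ≈ %ΔP + %ΔQ = (-11.2%) + (+20.1600%) = +8.9600%

+9.0%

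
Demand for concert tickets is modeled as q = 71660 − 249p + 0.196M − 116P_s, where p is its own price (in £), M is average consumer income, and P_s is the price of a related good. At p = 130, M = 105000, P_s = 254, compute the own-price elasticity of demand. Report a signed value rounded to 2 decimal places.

-1.06

At the given values, q = 71660 − 249(130) + 0.196(105000) − 116(254) = 30406.
∂q/∂p = −249.
E = (-249) × (130/30406) = -1.0645…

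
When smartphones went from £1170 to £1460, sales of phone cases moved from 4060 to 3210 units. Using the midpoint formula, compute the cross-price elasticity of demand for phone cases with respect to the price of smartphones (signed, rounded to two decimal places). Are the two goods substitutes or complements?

%ΔQ_{phone cases} = (3210 − 4060)/avg = -850/3635 = -0.233837…
%ΔP_{smartphones} = (1460 − 1170)/avg = 290/1315 = 0.220532…
E_cross = (-850/3635) / (290/1315) = -1.0603…
E_cross < 0 ⇒ the goods are complements.

-1.06; complements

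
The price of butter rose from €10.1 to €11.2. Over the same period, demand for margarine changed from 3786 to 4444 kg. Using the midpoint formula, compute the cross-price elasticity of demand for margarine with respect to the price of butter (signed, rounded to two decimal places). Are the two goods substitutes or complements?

1.55; substitutes

%ΔQ_{margarine} = (4444 − 3786)/avg = 658/4115 = 0.159902…
%ΔP_{butter} = (11.2 − 10.1)/avg = 1.1/10.65 = 0.103286…
E_cross = (658/4115) / (1.1/10.65) = 1.5481…
E_cross > 0 ⇒ the goods are substitutes.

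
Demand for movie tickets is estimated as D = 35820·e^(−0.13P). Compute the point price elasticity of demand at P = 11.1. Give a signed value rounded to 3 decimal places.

dD/dP = −0.13·D = -1099.97. At P = 11.1, D = 8461.33.
Ed = (dD/dP)·(P/D) = (-1099.97) × (11.1/8461.33) = -1.443

-1.443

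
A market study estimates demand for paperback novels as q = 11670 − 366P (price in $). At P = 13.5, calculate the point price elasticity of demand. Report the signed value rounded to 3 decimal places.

dq/dP = −366. At P = 13.5, q = 11670 − 366(13.5) = 6729.
Ed = (dq/dP)·(P/q) = −366 × (13.5/6729) = -0.73428…

-0.734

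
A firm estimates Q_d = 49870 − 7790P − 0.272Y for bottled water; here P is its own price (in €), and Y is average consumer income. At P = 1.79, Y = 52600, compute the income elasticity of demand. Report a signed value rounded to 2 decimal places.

At the given values, Q_d = 49870 − 7790(1.79) − 0.272(52600) = 21618.7.
∂Q_d/∂Y = -0.272.
E = (-0.272) × (52600/21618.7) = -0.6617…

-0.66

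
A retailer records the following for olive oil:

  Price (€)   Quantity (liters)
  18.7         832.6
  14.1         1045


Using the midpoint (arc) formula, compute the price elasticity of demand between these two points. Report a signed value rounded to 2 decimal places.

-0.81

%ΔQ = (1045 − 832.6) / [(832.6 + 1045)/2] = 212.4/938.8 = 0.226246…
%ΔP = (14.1 − 18.7) / [(18.7 + 14.1)/2] = -4.6/16.4 = -0.280487…
Arc Ed = %ΔQ / %ΔP = (212.4/938.8) / (-4.6/16.4) = -0.8066…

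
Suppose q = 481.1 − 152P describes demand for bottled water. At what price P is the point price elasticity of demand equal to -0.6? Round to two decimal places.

1.19

Ed = −152P/(481.1 − 152P). Set this equal to -0.6:
152P = 0.6·(481.1 − 152P) ⇒ 152P(1 + 0.6) = 0.6·481.1
P = 0.6·481.1 / (152·1.6) = 1.1869…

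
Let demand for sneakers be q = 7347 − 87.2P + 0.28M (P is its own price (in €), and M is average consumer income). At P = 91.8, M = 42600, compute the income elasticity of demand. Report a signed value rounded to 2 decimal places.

1.06

At the given values, q = 7347 − 87.2(91.8) + 0.28(42600) = 11270.04.
∂q/∂M = 0.28.
E = (0.28) × (42600/11270.04) = 1.0583…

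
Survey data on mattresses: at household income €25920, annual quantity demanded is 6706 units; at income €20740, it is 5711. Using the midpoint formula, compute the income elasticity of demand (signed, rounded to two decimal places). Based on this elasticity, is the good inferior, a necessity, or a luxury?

0.72; necessity

%ΔQ = (5711 − 6706)/[( 6706 + 5711)/2] = -995/6208.5 = -0.160264…
%ΔIncome = (20740 − 25920)/[( 25920 + 20740)/2] = -5180/23330 = -0.222031…
E_income = (-995/6208.5) / (-5180/23330) = 0.7218…
0 < E_income < 1 ⇒ normal good, necessity.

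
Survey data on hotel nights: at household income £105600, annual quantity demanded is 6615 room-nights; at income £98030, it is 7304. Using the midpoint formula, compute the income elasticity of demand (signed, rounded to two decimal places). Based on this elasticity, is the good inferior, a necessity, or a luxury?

%ΔQ = (7304 − 6615)/[( 6615 + 7304)/2] = 689/6959.5 = 0.099001…
%ΔIncome = (98030 − 105600)/[( 105600 + 98030)/2] = -7570/101815 = -0.074350…
E_income = (689/6959.5) / (-7570/101815) = -1.3315…
E_income < 0 ⇒ inferior good.

-1.33; inferior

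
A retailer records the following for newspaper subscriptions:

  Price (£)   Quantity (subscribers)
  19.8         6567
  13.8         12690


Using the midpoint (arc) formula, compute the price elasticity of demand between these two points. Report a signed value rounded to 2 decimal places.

%ΔQ = (12690 − 6567) / [(6567 + 12690)/2] = 6123/9628.5 = 0.635924…
%ΔP = (13.8 − 19.8) / [(19.8 + 13.8)/2] = -6/16.8 = -0.357142…
Arc Ed = %ΔQ / %ΔP = (6123/9628.5) / (-6/16.8) = -1.7805…

-1.78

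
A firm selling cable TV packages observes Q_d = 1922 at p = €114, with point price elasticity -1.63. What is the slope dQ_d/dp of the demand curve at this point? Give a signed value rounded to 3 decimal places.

Ed = (dQ_d/dp)·(p/Q_d) ⇒ dQ_d/dp = Ed·Q_d/p = (-1.63)·1922/114 = -27.48122…

-27.481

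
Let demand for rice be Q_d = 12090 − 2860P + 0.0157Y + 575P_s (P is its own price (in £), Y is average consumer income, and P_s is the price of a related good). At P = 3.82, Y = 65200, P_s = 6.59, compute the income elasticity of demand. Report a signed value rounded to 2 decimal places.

At the given values, Q_d = 12090 − 2860(3.82) + 0.0157(65200) + 575(6.59) = 5977.69.
∂Q_d/∂Y = 0.0157.
E = (0.0157) × (65200/5977.69) = 0.1712…

0.17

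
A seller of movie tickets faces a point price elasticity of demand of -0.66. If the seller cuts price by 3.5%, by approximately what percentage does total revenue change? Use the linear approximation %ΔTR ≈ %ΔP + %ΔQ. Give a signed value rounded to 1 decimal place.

-1.2%

%ΔQ ≈ Ed × %ΔP = (-0.66) × (-3.5%) = +2.3100%
%ΔTR ≈ %ΔP + %ΔQ = (-3.5%) + (+2.3100%) = -1.1900%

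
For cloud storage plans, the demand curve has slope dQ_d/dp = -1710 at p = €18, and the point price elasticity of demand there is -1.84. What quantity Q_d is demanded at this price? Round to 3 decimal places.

Ed = (dQ_d/dp)·(p/Q_d) ⇒ Q_d = (dQ_d/dp)·p/Ed = (-1710)·18/(-1.84) = 16728.26086…

16728.261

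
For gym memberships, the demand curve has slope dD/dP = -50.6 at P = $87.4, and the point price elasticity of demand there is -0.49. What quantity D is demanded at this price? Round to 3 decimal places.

9025.388

Ed = (dD/dP)·(P/D) ⇒ D = (dD/dP)·P/Ed = (-50.6)·87.4/(-0.49) = 9025.38775…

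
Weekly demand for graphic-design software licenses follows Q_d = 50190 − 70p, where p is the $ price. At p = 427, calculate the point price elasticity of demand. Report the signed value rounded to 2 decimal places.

dQ_d/dp = −70. At p = 427, Q_d = 50190 − 70(427) = 20300.
Ed = (dQ_d/dp)·(p/Q_d) = −70 × (427/20300) = -1.4724…

-1.47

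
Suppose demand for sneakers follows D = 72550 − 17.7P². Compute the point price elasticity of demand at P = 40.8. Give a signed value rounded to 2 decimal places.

dD/dP = −2·17.7·P = -1444.32. At P = 40.8, D = 43085.872.
Ed = (dD/dP)·(P/D) = (-1444.32) × (40.8/43085.872) = -1.3676…

-1.37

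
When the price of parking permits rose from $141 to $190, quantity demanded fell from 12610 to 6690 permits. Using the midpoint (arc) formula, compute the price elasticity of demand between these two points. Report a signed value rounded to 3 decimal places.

-2.072

%ΔQ = (6690 − 12610) / [(12610 + 6690)/2] = -5920/9650 = -0.613471…
%ΔP = (190 − 141) / [(141 + 190)/2] = 49/165.5 = 0.296072…
Arc Ed = %ΔQ / %ΔP = (-5920/9650) / (49/165.5) = -2.07203…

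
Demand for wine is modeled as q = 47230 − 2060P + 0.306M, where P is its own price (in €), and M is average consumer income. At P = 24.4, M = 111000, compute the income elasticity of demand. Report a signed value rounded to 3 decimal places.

1.098

At the given values, q = 47230 − 2060(24.4) + 0.306(111000) = 30932.
∂q/∂M = 0.306.
E = (0.306) × (111000/30932) = 1.09808…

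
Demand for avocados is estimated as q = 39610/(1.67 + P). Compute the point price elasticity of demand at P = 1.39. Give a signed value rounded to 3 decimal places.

dq/dP = −39610/(1.67 + P)² = -4230.21. At P = 1.39, q = 12944.4.
Ed = (dq/dP)·(P/q) = (-4230.21) × (1.39/12944.4) = -0.45424…

-0.454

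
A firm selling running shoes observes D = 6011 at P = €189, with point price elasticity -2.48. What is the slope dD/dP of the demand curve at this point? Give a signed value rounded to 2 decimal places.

-78.87

Ed = (dD/dP)·(P/D) ⇒ dD/dP = Ed·D/P = (-2.48)·6011/189 = -78.8744…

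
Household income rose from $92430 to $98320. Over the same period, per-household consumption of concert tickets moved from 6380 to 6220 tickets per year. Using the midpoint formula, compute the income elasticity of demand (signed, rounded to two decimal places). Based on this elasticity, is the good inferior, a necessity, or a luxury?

-0.41; inferior

%ΔQ = (6220 − 6380)/[( 6380 + 6220)/2] = -160/6300 = -0.025396…
%ΔIncome = (98320 − 92430)/[( 92430 + 98320)/2] = 5890/95375 = 0.061756…
E_income = (-160/6300) / (5890/95375) = -0.4112…
E_income < 0 ⇒ inferior good.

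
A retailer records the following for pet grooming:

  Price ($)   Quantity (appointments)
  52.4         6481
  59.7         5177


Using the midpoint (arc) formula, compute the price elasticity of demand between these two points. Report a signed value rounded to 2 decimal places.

%ΔQ = (5177 − 6481) / [(6481 + 5177)/2] = -1304/5829 = -0.223709…
%ΔP = (59.7 − 52.4) / [(52.4 + 59.7)/2] = 7.3/56.05 = 0.130240…
Arc Ed = %ΔQ / %ΔP = (-1304/5829) / (7.3/56.05) = -1.7176…

-1.72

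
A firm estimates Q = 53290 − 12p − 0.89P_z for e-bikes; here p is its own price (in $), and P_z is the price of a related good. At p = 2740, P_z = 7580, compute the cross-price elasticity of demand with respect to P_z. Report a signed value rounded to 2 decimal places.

At the given values, Q = 53290 − 12(2740) − 0.89(7580) = 13663.8.
∂Q/∂P_z = -0.89.
E = (-0.89) × (7580/13663.8) = -0.4937…

-0.49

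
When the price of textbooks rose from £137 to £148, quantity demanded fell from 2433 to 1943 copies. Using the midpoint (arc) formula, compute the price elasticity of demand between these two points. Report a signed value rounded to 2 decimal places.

%ΔQ = (1943 − 2433) / [(2433 + 1943)/2] = -490/2188 = -0.223948…
%ΔP = (148 − 137) / [(137 + 148)/2] = 11/142.5 = 0.077192…
Arc Ed = %ΔQ / %ΔP = (-490/2188) / (11/142.5) = -2.9011…

-2.90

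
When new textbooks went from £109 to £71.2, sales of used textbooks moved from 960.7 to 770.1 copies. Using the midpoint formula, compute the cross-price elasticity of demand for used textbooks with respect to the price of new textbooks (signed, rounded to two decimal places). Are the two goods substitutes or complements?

0.52; substitutes

%ΔQ_{used textbooks} = (770.1 − 960.7)/avg = -190.6/865.4 = -0.220244…
%ΔP_{new textbooks} = (71.2 − 109)/avg = -37.8/90.1 = -0.419533…
E_cross = (-190.6/865.4) / (-37.8/90.1) = 0.5249…
E_cross > 0 ⇒ the goods are substitutes.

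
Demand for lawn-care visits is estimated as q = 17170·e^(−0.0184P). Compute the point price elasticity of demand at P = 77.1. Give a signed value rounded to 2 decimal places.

-1.42

dq/dP = −0.0184·q = -76.4682. At P = 77.1, q = 4155.88.
Ed = (dq/dP)·(P/q) = (-76.4682) × (77.1/4155.88) = -1.4186…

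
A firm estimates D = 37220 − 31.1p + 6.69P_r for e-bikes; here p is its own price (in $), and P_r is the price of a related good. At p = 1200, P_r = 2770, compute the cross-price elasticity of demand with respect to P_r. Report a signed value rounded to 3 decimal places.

At the given values, D = 37220 − 31.1(1200) + 6.69(2770) = 18431.3.
∂D/∂P_r = 6.69.
E = (6.69) × (2770/18431.3) = 1.00542…

1.005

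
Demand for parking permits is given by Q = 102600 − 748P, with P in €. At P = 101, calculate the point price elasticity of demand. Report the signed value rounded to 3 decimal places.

-2.793

dQ/dP = −748. At P = 101, Q = 102600 − 748(101) = 27052.
Ed = (dQ/dP)·(P/Q) = −748 × (101/27052) = -2.79269…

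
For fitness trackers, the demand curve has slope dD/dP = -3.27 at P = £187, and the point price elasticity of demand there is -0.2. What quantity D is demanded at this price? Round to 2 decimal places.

Ed = (dD/dP)·(P/D) ⇒ D = (dD/dP)·P/Ed = (-3.27)·187/(-0.2) = 3057.45

3057.45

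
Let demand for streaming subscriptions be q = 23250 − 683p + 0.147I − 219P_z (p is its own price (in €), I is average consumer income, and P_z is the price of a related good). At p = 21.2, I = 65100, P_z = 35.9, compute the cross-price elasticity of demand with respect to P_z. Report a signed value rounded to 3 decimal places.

-0.750

At the given values, q = 23250 − 683(21.2) + 0.147(65100) − 219(35.9) = 10478.
∂q/∂P_z = -219.
E = (-219) × (35.9/10478) = -0.75034…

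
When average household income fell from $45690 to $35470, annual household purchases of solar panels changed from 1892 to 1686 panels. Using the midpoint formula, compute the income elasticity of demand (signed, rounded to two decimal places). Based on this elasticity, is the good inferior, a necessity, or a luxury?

0.46; necessity

%ΔQ = (1686 − 1892)/[( 1892 + 1686)/2] = -206/1789 = -0.115148…
%ΔIncome = (35470 − 45690)/[( 45690 + 35470)/2] = -10220/40580 = -0.251848…
E_income = (-206/1789) / (-10220/40580) = 0.4572…
0 < E_income < 1 ⇒ normal good, necessity.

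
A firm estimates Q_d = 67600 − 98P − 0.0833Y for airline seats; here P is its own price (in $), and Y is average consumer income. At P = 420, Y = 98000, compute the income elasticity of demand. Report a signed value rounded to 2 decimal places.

At the given values, Q_d = 67600 − 98(420) − 0.0833(98000) = 18276.6.
∂Q_d/∂Y = -0.0833.
E = (-0.0833) × (98000/18276.6) = -0.4466…

-0.45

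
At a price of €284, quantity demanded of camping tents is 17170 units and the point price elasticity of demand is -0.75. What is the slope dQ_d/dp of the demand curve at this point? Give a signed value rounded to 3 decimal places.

-45.343

Ed = (dQ_d/dp)·(p/Q_d) ⇒ dQ_d/dp = Ed·Q_d/p = (-0.75)·17170/284 = -45.34330…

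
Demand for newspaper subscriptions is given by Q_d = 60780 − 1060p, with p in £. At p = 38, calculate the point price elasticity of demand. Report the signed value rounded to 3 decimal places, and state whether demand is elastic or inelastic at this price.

dQ_d/dp = −1060. At p = 38, Q_d = 60780 − 1060(38) = 20500.
Ed = (dQ_d/dp)·(p/Q_d) = −1060 × (38/20500) = -1.96487…
|Ed| = 1.965 > 1, so demand is elastic.

-1.965; elastic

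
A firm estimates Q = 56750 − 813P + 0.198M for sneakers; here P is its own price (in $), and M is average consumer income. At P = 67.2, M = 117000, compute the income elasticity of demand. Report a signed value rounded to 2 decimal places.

At the given values, Q = 56750 − 813(67.2) + 0.198(117000) = 25282.4.
∂Q/∂M = 0.198.
E = (0.198) × (117000/25282.4) = 0.9162…

0.92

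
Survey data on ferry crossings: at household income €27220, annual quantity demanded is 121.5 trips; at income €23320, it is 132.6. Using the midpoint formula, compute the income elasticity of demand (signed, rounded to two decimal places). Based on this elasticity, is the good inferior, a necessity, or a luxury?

-0.57; inferior

%ΔQ = (132.6 − 121.5)/[( 121.5 + 132.6)/2] = 11.1/127.05 = 0.087367…
%ΔIncome = (23320 − 27220)/[( 27220 + 23320)/2] = -3900/25270 = -0.154333…
E_income = (11.1/127.05) / (-3900/25270) = -0.5660…
E_income < 0 ⇒ inferior good.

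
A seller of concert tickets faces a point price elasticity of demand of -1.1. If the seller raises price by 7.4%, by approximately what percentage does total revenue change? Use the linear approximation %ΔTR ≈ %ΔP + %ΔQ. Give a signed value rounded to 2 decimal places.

-0.74%

%ΔQ ≈ Ed × %ΔP = (-1.1) × (+7.4%) = -8.1400%
%ΔTR ≈ %ΔP + %ΔQ = (+7.4%) + (-8.1400%) = -0.7400%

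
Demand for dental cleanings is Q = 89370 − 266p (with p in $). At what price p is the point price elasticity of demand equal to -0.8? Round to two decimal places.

Ed = −266p/(89370 − 266p). Set this equal to -0.8:
266p = 0.8·(89370 − 266p) ⇒ 266p(1 + 0.8) = 0.8·89370
p = 0.8·89370 / (266·1.8) = 149.3233…

149.32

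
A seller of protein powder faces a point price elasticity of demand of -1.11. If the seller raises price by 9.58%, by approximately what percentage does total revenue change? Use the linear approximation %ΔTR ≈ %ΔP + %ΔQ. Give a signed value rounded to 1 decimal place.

%ΔQ ≈ Ed × %ΔP = (-1.11) × (+9.58%) = -10.6338%
%ΔTR ≈ %ΔP + %ΔQ = (+9.58%) + (-10.6338%) = -1.0538%

-1.1%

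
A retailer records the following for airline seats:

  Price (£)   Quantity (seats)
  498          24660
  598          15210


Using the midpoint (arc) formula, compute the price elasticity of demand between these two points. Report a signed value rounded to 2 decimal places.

%ΔQ = (15210 − 24660) / [(24660 + 15210)/2] = -9450/19935 = -0.474040…
%ΔP = (598 − 498) / [(498 + 598)/2] = 100/548 = 0.182481…
Arc Ed = %ΔQ / %ΔP = (-9450/19935) / (100/548) = -2.5977…

-2.60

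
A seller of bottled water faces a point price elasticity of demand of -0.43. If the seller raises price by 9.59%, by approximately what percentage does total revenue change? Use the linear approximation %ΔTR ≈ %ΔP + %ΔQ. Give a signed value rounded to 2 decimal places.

%ΔQ ≈ Ed × %ΔP = (-0.43) × (+9.59%) = -4.1237%
%ΔTR ≈ %ΔP + %ΔQ = (+9.59%) + (-4.1237%) = +5.4663%

+5.47%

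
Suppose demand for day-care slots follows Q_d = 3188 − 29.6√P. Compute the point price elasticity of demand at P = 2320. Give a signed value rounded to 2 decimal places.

-0.40

dQ_d/dP = −29.6/(2√P) = -0.307268. At P = 2320, Q_d = 1762.28.
Ed = (dQ_d/dP)·(P/Q_d) = (-0.307268) × (2320/1762.28) = -0.4045…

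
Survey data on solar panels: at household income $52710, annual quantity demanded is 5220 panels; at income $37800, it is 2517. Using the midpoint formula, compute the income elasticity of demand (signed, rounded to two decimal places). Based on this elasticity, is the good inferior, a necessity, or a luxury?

2.12; luxury

%ΔQ = (2517 − 5220)/[( 5220 + 2517)/2] = -2703/3868.5 = -0.698720…
%ΔIncome = (37800 − 52710)/[( 52710 + 37800)/2] = -14910/45255 = -0.329466…
E_income = (-2703/3868.5) / (-14910/45255) = 2.1207…
E_income > 1 ⇒ normal good, luxury.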